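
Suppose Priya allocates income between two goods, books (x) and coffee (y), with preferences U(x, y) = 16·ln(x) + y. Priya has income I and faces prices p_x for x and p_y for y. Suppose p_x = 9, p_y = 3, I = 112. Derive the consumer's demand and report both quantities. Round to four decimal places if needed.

x* = 5.3333, y* = 21.3333

So x*(p_x,p_y) = 16·p_y/p_x, independent of income; and y* = (I − 16·p_y)/p_y.
At the given prices: x* = 16·3/9 = 5.3333, and y* = 21.3333.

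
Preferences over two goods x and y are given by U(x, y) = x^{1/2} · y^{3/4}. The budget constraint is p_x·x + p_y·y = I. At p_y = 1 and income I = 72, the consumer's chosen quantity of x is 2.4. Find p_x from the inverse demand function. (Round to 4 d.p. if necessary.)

The MRS is (2/3)·y/x. Set MRS = p_x/p_y.
Rearranging, p_y·y = (3/2)·p_x·x. Substituting into the budget gives p_x·x·(1 + (3/2)) = I.
Demand: x*(p_x,p_y,I) = 0.4·I/p_x and y* = 0.6·I/p_y.
Set x* = 2.4 in the demand function and solve for p_x: p_x = 12.

p_x = 12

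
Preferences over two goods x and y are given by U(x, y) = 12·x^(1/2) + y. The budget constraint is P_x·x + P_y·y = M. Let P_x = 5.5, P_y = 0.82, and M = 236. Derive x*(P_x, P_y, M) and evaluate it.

Solve: √x = 6·P_y/P_x, so x*(P_x,P_y) = (6·P_y/P_x)², and y* = (M − P_x·x*)/P_y.
Plugging in: x* = (6·0.82/5.5)² = 0.8002.

x* = 0.8002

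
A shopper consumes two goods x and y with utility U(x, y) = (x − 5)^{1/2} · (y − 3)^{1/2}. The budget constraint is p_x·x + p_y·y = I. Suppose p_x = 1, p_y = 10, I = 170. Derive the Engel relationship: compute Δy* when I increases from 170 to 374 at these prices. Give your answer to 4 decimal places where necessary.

Discretionary income = 170 − 5·1 − 3·10 = 135; y* = 3 + 0.5·135/10 = 9.75.
At I' = 374: y* = 19.95. Change: 19.95 − 9.75 = 10.2.

Δy* = 10.2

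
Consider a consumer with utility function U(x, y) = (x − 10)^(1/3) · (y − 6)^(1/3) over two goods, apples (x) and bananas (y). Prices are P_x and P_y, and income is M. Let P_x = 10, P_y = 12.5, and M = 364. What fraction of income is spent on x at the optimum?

share on x = 0.5343

Let x' = x−10, y' = y−6. MRS = y'/x' = P_x/P_y.
Substituting into the budget: x* = 10 + 0.5·(M − 10·P_x − 6·P_y)/P_x, and y* = 6 + 0.5·(…)/P_y.
Discretionary income = 364 − 10·10 − 6·12.5 = 189; x* = 10 + 0.5·189/10 = 19.45; y* = 6 + 0.5·189/12.5 = 13.56.
Expenditure on x: 10·19.45 = 194.5; share = 0.5343.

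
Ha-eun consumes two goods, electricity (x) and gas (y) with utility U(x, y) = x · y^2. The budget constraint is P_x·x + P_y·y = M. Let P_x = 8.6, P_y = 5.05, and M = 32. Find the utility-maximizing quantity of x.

Demand: x*(P_x,P_y,M) = 1/3·M/P_x and y* = 2/3·M/P_y.
At P_x=8.6, P_y=5.05, M=32: x* = 1/3·32/8.6 = 1.2403.

x* = 1.2403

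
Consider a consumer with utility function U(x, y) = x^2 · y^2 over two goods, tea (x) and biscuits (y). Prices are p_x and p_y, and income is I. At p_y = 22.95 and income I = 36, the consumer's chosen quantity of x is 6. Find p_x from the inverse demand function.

Tangency: MRS = y/x = p_x/p_y.
So 2·p_y·y = 2·p_x·x; combined with the budget, a share 0.5 of income goes to x.
Demand: x*(p_x,p_y,I) = 0.5·I/p_x and y* = 0.5·I/p_y.
Set x* = 6 in the demand function and solve for p_x: p_x = 3.

p_x = 3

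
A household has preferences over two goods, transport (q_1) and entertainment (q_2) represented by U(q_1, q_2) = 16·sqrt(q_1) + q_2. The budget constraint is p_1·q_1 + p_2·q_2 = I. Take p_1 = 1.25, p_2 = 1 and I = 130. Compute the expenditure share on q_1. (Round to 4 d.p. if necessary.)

Utility is quasi-linear in q_2; the FOC for q_1 is 8/√q_1 = p_1/p_2.
Solve: √q_1 = 8·p_2/p_1, so q_1*(p_1,p_2) = (8·p_2/p_1)², and q_2* = (I − p_1·q_1*)/p_2.
Plugging in: q_1* = (8·1/1.25)² = 40.96, q_2* = 78.8.
Expenditure on q_1: 1.25·40.96 = 51.2; share = 0.3938.

share on q_1 = 0.3938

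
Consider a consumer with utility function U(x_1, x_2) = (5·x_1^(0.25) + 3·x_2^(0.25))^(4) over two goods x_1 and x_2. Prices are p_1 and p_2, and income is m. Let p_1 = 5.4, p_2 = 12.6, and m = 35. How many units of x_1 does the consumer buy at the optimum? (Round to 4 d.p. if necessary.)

MRS = MU_x_1/MU_x_2 = (5/3)·(x_2/x_1)^(0.75). Set equal to p_1/p_2.
Hence x_2/x_1 = ((3/5)·p_1/p_2)^(1/(0.75)), i.e. raised to the 4/3 power.
With the ratio pinned down, the budget gives x_1* = m/(p_1 + p_2·(x_2/x_1)) and x_2* = (x_2/x_1)·x_1*.
Numerically x_2/x_1 = 0.163518, so x_1* = 35/(5.4 + 12.6·0.163518) = 4.6915.

x_1* = 4.6915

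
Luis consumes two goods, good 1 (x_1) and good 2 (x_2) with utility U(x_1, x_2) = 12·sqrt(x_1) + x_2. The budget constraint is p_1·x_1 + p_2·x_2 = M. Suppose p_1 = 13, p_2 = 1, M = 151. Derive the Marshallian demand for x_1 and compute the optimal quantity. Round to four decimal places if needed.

MU_x_1 = 6/√x_1, MU_x_2 = 1. Tangency: 6/√x_1 = p_1/p_2.
Solve: √x_1 = 6·p_2/p_1, so x_1*(p_1,p_2) = (6·p_2/p_1)², and x_2* = (M − p_1·x_1*)/p_2.
Plugging in: x_1* = (6·1/13)² = 0.213.

x_1* = 0.213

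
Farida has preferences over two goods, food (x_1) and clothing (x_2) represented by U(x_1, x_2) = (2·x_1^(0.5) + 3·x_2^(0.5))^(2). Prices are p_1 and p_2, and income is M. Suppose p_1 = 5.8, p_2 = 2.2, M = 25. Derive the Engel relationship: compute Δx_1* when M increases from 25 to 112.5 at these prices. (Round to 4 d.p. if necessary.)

Substitute x_2 = (x_2/x_1)·x_1 into the budget: x_1* = M/(p_1 + p_2·(x_2/x_1)).
Numerically x_2/x_1 = 15.63843, so x_1* = 25/(5.8 + 2.2·15.63843) = 0.6218.
At M' = 112.5: x_1* = 2.7982. Change: 2.7982 − 0.6218 = 2.1764.

Δx_1* = 2.1764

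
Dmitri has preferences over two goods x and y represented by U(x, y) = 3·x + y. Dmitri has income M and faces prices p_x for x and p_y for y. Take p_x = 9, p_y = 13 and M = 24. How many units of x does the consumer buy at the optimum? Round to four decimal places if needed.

Linear utility — the consumer picks whichever good has higher MU/price: 3/9 = 0.3333 vs 1/13 = 0.0769.
x gives more utility per dollar, so spend all income on x: x* = M/p_x, y* = 0.
Numerically: x* = 2.6667, y* = 0.

x* = 2.6667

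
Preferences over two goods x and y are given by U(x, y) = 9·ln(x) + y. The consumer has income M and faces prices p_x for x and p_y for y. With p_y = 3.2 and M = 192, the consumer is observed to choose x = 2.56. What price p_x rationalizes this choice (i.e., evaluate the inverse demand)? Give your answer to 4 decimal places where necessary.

p_x = 11.25

MU_x = 9/x, MU_y = 1. Tangency: 9/x = p_x/p_y.
So x*(p_x,p_y) = 9·p_y/p_x, independent of income; and y* = (M − 9·p_y)/p_y.
Set x* = 2.56 in the demand function and solve for p_x: p_x = 11.25.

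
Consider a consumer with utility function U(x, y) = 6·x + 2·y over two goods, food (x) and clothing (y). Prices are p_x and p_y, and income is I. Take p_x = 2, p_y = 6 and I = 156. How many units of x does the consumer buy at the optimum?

x* = 78

Linear utility — the consumer picks whichever good has higher MU/price: 6/2 = 3 vs 2/6 = 0.3333.
x gives more utility per dollar, so spend all income on x: x* = I/p_x, y* = 0.
Numerically: x* = 78, y* = 0.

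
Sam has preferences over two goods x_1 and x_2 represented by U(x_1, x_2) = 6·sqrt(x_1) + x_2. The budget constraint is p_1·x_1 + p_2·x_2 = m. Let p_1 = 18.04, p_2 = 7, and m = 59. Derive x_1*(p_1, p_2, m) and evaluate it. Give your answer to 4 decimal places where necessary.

x_1* = 1.3551

Solve: √x_1 = 3·p_2/p_1, so x_1*(p_1,p_2) = (3·p_2/p_1)², and x_2* = (m − p_1·x_1*)/p_2.
Plugging in: x_1* = (3·7/18.04)² = 1.3551.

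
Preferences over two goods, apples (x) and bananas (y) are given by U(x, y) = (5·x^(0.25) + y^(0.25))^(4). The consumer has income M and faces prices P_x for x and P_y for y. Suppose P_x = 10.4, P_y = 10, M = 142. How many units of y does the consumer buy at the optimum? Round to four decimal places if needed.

y* = 1.5044

MU_x ∝ 5·x^(-0.75), MU_y ∝ y^(-0.75), so MRS = 5·(y/x)^(0.75) = P_x/P_y.
Solve for the ratio: y/x = [(1/5)·P_x/P_y]^(4/3).
With the ratio pinned down, the budget gives x* = M/(P_x + P_y·(y/x)) and y* = (y/x)·x*.
Numerically y/x = 0.12324, so x* = 142/(10.4 + 10·0.12324) = 12.2073 and y* = 0.12324·12.2073 = 1.5044.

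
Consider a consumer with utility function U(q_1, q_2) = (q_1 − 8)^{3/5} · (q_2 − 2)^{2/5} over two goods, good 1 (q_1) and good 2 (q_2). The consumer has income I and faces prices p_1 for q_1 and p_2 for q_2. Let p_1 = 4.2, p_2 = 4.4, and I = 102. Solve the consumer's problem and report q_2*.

This is Cobb-Douglas in (q_1−8, q_2−2): tangency gives 0.6·p_2·(q_2−2) = 0.4·p_1·(q_1−8).
Substituting into the budget: q_1* = 8 + 0.6·(I − 8·p_1 − 2·p_2)/p_1, and q_2* = 2 + 0.4·(…)/p_2.
Discretionary income = 102 − 8·4.2 − 2·4.4 = 59.6; q_2* = 2 + 0.4·59.6/4.4 = 7.4182.

q_2* = 7.4182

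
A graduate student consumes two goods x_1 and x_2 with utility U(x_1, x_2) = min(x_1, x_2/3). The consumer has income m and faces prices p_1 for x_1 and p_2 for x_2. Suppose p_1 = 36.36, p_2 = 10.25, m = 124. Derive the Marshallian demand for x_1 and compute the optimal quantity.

Demand: x_1*(p_1,p_2,m) = m/(p_1 + 3·p_2), x_2* = 3·m/(p_1 + 3·p_2).
Here 36.36 + 3·10.25 = 67.11, giving x_1* = 1.8477.

x_1* = 1.8477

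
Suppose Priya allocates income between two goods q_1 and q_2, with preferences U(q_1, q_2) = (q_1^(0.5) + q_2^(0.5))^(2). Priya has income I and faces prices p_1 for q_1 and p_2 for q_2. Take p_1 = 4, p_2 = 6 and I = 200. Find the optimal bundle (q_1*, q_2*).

Substitute q_2 = (q_2/q_1)·q_1 into the budget: q_1* = I/(p_1 + p_2·(q_2/q_1)).
Numerically q_2/q_1 = 0.444444, so q_1* = 200/(4 + 6·0.444444) = 30 and q_2* = 0.444444·30 = 13.3333.

q_1* = 30, q_2* = 13.3333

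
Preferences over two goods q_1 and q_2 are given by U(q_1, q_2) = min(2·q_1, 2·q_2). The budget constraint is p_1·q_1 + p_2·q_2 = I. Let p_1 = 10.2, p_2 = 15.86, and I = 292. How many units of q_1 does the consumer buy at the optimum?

Leontief preferences: the optimum is at the kink where q_1/2 = q_2/2, i.e. q_2 = q_1.
Budget: p_1·q_1 + p_2·q_1 = I, so (2·p_1 + 2·p_2)·q_1 = 2·I.
Demand: q_1*(p_1,p_2,I) = 2·I/(2·p_1 + 2·p_2), q_2* = 2·I/(2·p_1 + 2·p_2).
Here 2·10.2 + 2·15.86 = 52.12, giving q_1* = 11.2049.

q_1* = 11.2049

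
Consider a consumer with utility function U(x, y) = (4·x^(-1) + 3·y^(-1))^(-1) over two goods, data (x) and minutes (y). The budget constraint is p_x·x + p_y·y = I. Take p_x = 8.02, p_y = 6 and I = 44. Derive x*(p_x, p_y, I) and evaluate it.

MU_x ∝ 4·x^(-2), MU_y ∝ 3·y^(-2), so MRS = (4/3)·(y/x)^(2) = p_x/p_y.
Hence y/x = ((3/4)·p_x/p_y)^(1/(2)), i.e. raised to the 0.5 power.
Substitute y = (y/x)·x into the budget: x* = I/(p_x + p_y·(y/x)).
Numerically y/x = 1.001249, so x* = 44/(8.02 + 6·1.001249) = 3.1367.

x* = 3.1367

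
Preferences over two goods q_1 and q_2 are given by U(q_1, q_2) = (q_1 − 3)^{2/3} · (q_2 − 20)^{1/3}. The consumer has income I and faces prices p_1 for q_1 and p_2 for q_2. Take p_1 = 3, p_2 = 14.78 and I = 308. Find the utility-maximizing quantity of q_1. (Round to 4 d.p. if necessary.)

MRS = 2·(q_2−20)/(q_1−3). Tangency with p_1/p_2 gives q_2−20 = (1/2)·(p_1/p_2)·(q_1−3).
After buying the subsistence bundle (3, 20), a share 2/3 of the remaining income goes to q_1: q_1* = 3 + 2/3·(I − 3p_1 − 20p_2)/p_1.
Discretionary income = 308 − 3·3 − 20·14.78 = 3.4; q_1* = 3 + 2/3·3.4/3 = 3.7556.

q_1* = 3.7556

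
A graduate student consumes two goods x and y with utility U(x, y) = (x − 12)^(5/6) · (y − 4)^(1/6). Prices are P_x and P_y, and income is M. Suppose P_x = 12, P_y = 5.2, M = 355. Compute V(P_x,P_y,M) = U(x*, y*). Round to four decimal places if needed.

This is Cobb-Douglas in (x−12, y−4): tangency gives 5/6·P_y·(y−4) = 1/6·P_x·(x−12).
After buying the subsistence bundle (12, 4), a share 5/6 of the remaining income goes to x: x* = 12 + 5/6·(M − 12P_x − 4P_y)/P_x.
Discretionary income = 355 − 12·12 − 4·5.2 = 190.2; x* = 12 + 5/6·190.2/12 = 25.2083; y* = 4 + 1/6·190.2/5.2 = 10.0962.
Utility at the optimum: U(25.2083, 10.0962) = 11.6113.

V = 11.6113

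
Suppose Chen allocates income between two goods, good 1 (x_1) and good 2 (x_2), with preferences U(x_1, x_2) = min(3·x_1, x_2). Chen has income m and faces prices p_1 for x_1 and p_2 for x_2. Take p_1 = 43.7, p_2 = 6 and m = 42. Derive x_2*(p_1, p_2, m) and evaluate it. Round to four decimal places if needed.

x_2* = 2.0421

Here 43.7 + 3·6 = 61.7, giving x_2* = 2.0421.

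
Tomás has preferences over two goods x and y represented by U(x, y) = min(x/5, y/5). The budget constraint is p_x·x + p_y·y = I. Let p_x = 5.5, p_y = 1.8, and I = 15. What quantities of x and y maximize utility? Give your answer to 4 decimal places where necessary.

x* = 2.0548, y* = 2.0548

Demand: x*(p_x,p_y,I) = 5·I/(5·p_x + 5·p_y), y* = 5·I/(5·p_x + 5·p_y).
Here 5·5.5 + 5·1.8 = 36.5, giving x* = 2.0548 and y* = 2.0548.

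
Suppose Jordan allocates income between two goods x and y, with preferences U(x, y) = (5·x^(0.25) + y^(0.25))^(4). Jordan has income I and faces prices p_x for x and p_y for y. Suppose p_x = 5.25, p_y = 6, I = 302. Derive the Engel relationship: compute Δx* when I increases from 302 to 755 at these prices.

Δx* = 77.6042

MU_x ∝ 5·x^(-0.75), MU_y ∝ y^(-0.75), so MRS = 5·(y/x)^(0.75) = p_x/p_y.
Hence y/x = ((1/5)·p_x/p_y)^(1/(0.75)), i.e. raised to the 4/3 power.
Substitute y = (y/x)·x into the budget: x* = I/(p_x + p_y·(y/x)).
Numerically y/x = 0.097885, so x* = 302/(5.25 + 6·0.097885) = 51.7361.
At I' = 755: x* = 129.3404. Change: 129.3404 − 51.7361 = 77.6042.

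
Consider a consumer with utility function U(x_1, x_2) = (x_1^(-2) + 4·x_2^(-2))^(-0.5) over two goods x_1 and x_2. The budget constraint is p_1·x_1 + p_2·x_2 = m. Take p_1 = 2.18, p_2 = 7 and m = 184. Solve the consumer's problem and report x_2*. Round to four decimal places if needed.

MRS = MU_x_1/MU_x_2 = (1/4)·(x_2/x_1)^(3). Set equal to p_1/p_2.
Solve for the ratio: x_2/x_1 = [4·p_1/p_2]^(1/3).
Substitute x_2 = (x_2/x_1)·x_1 into the budget: x_1* = m/(p_1 + p_2·(x_2/x_1)).
Numerically x_2/x_1 = 1.075985, so x_1* = 184/(2.18 + 7·1.075985) = 18.9458 and x_2* = 1.075985·18.9458 = 20.3854.

x_2* = 20.3854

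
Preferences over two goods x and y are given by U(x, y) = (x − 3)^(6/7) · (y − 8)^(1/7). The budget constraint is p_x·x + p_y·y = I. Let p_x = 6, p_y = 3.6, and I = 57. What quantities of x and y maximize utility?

MRS = 6·(y−8)/(x−3). Tangency with p_x/p_y gives y−8 = (1/6)·(p_x/p_y)·(x−3).
Substituting into the budget: x* = 3 + 6/7·(I − 3·p_x − 8·p_y)/p_x, and y* = 8 + 1/7·(…)/p_y.
Discretionary income = 57 − 3·6 − 8·3.6 = 10.2; x* = 3 + 6/7·10.2/6 = 4.4571; y* = 8 + 1/7·10.2/3.6 = 8.4048.

x* = 4.4571, y* = 8.4048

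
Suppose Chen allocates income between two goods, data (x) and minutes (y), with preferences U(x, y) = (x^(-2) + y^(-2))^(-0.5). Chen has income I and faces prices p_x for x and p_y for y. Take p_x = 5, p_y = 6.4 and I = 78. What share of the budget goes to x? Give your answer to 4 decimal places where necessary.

MU_x ∝ x^(-3), MU_y ∝ y^(-3), so MRS = (y/x)^(3) = p_x/p_y.
Hence y/x = (p_x/p_y)^(1/(3)), i.e. raised to the 1/3 power.
Substitute y = (y/x)·x into the budget: x* = I/(p_x + p_y·(y/x)).
Numerically y/x = 0.921008, so x* = 78/(5 + 6.4·0.921008) = 7.1596 and y* = 0.921008·7.1596 = 6.5941.
Expenditure on x: 5·7.1596 = 35.798; share = 0.4589.

share on x = 0.4589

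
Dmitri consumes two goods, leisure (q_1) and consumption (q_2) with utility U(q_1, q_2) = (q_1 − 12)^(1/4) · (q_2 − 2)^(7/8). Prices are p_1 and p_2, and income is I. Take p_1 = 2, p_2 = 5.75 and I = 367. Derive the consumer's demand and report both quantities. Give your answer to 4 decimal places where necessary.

This is Cobb-Douglas in (q_1−12, q_2−2): tangency gives 0.25·p_2·(q_2−2) = 0.875·p_1·(q_1−12).
After buying the subsistence bundle (12, 2), a share 2/9 of the remaining income goes to q_1: q_1* = 12 + 2/9·(I − 12p_1 − 2p_2)/p_1.
Discretionary income = 367 − 12·2 − 2·5.75 = 331.5; q_1* = 12 + 2/9·331.5/2 = 48.8333; q_2* = 2 + 7/9·331.5/5.75 = 46.8406.

q_1* = 48.8333, q_2* = 46.8406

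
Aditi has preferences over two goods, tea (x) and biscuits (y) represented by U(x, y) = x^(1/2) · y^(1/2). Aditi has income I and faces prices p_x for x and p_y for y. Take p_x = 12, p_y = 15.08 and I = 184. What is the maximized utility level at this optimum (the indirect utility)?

V = 6.8391

MU_x/MU_y = (0.5·y)/(0.5·x); tangency sets this equal to p_x/p_y.
So 0.5·p_y·y = 0.5·p_x·x; combined with the budget, a share 0.5 of income goes to x.
Demand: x*(p_x,p_y,I) = 0.5·I/p_x and y* = 0.5·I/p_y.
At p_x=12, p_y=15.08, I=184: x* = 0.5·184/12 = 7.6667, y* = 6.1008.
Utility at the optimum: U(7.6667, 6.1008) = 6.8391.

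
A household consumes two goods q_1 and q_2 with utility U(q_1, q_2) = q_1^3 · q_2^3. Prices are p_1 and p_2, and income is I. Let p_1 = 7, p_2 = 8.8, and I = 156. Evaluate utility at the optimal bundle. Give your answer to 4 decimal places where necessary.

Tangency: MRS = q_2/q_1 = p_1/p_2.
So 3·p_2·q_2 = 3·p_1·q_1; combined with the budget, a share 0.5 of income goes to q_1.
Demand: q_1*(p_1,p_2,I) = 0.5·I/p_1 and q_2* = 0.5·I/p_2.
At p_1=7, p_2=8.8, I=156: q_1* = 0.5·156/7 = 11.1429, q_2* = 8.8636.
Utility at the optimum: U(11.1429, 8.8636) = 963441.7887.

V = 963441.7887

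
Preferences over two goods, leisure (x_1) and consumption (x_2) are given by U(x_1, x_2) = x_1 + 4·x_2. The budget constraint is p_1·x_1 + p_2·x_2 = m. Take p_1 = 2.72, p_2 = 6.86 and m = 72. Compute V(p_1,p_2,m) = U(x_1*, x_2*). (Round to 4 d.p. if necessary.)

V = 41.9825

Perfect substitutes: compare marginal utility per dollar. 1/p_1 vs 4/p_2 → 0.3676 vs 0.5831.
x_2 gives more utility per dollar, so spend all income on x_2: x_2* = m/p_2, x_1* = 0.
Numerically: x_1* = 0, x_2* = 10.4956.
Utility at the optimum: U(0, 10.4956) = 41.9825.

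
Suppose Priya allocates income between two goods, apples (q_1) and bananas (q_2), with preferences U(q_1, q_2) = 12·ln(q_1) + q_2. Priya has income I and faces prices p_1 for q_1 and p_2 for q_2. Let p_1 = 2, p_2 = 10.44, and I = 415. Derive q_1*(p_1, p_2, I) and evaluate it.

MU_q_1 = 12/q_1, MU_q_2 = 1. Tangency: 12/q_1 = p_1/p_2.
So q_1*(p_1,p_2) = 12·p_2/p_1, independent of income; and q_2* = (I − 12·p_2)/p_2.
At the given prices: q_1* = 12·10.44/2 = 62.64.

q_1* = 62.64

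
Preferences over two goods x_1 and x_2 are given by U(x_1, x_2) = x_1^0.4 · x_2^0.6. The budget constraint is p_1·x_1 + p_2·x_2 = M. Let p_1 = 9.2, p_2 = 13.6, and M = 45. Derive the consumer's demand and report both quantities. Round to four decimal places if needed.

MU_x_1/MU_x_2 = (0.4·x_2)/(0.6·x_1); tangency sets this equal to p_1/p_2.
Rearranging, p_2·x_2 = (3/2)·p_1·x_1. Substituting into the budget gives p_1·x_1·(1 + (3/2)) = M.
Demand: x_1*(p_1,p_2,M) = 0.4·M/p_1 and x_2* = 0.6·M/p_2.
At p_1=9.2, p_2=13.6, M=45: x_1* = 0.4·45/9.2 = 1.9565, x_2* = 1.9853.

x_1* = 1.9565, x_2* = 1.9853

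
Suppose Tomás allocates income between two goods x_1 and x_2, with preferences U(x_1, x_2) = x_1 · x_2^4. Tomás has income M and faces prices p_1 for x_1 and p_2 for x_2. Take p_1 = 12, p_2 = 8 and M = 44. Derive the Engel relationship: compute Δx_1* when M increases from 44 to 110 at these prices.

Tangency: MRS = (1/4)·x_2/x_1 = p_1/p_2.
Rearranging, p_2·x_2 = 4·p_1·x_1. Substituting into the budget gives p_1·x_1·(1 + 4) = M.
Demand: x_1*(p_1,p_2,M) = 0.2·M/p_1 and x_2* = 0.8·M/p_2.
At p_1=12, p_2=8, M=44: x_1* = 0.2·44/12 = 0.7333.
At M' = 110: x_1* = 1.8333. Change: 1.8333 − 0.7333 = 1.1.

Δx_1* = 1.1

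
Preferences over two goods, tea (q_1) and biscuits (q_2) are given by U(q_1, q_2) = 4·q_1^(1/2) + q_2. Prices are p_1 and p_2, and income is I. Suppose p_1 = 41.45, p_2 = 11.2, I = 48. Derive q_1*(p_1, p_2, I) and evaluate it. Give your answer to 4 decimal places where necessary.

Utility is quasi-linear in q_2; the FOC for q_1 is 2/√q_1 = p_1/p_2.
Thus q_1* = (2·p_2/p_1)² — independent of I — with the rest of income spent on q_2.
Plugging in: q_1* = (2·11.2/41.45)² = 0.292.

q_1* = 0.292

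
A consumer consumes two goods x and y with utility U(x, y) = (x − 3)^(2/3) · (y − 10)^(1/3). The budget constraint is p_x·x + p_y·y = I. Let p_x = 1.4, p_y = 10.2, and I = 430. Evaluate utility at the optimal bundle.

MRS = 2·(y−10)/(x−3). Tangency with p_x/p_y gives y−10 = (1/2)·(p_x/p_y)·(x−3).
After buying the subsistence bundle (3, 10), a share 2/3 of the remaining income goes to x: x* = 3 + 2/3·(I − 3p_x − 10p_y)/p_x.
Discretionary income = 430 − 3·1.4 − 10·10.2 = 323.8; x* = 3 + 2/3·323.8/1.4 = 157.1905; y* = 10 + 1/3·323.8/10.2 = 20.5817.
Utility at the optimum: U(157.1905, 20.5817) = 63.1282.

V = 63.1282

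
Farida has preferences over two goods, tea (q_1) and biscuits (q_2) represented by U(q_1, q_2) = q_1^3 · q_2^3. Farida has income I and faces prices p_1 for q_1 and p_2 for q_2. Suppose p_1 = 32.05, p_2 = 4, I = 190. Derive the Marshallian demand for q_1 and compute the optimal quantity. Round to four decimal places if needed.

q_1* = 2.9641

Tangency: MRS = q_2/q_1 = p_1/p_2.
So 3·p_2·q_2 = 3·p_1·q_1; combined with the budget, a share 0.5 of income goes to q_1.
Demand: q_1*(p_1,p_2,I) = 0.5·I/p_1 and q_2* = 0.5·I/p_2.
At p_1=32.05, p_2=4, I=190: q_1* = 0.5·190/32.05 = 2.9641.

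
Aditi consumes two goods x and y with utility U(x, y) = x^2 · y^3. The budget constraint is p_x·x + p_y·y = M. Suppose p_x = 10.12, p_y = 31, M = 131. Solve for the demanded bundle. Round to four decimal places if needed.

x* = 5.1779, y* = 2.5355

Demand: x*(p_x,p_y,M) = 0.4·M/p_x and y* = 0.6·M/p_y.
At p_x=10.12, p_y=31, M=131: x* = 0.4·131/10.12 = 5.1779, y* = 2.5355.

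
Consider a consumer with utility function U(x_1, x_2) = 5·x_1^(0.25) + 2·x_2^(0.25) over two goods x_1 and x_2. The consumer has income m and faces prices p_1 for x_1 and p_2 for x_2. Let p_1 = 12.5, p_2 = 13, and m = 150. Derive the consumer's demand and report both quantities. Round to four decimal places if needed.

From the CES first-order condition, (5/2)·(x_2/x_1)^(0.75) = p_1/p_2.
Solve for the ratio: x_2/x_1 = [(2/5)·p_1/p_2]^(4/3).
Substitute x_2 = (x_2/x_1)·x_1 into the budget: x_1* = m/(p_1 + p_2·(x_2/x_1)).
Numerically x_2/x_1 = 0.279706, so x_1* = 150/(12.5 + 13·0.279706) = 9.2959 and x_2* = 0.279706·9.2959 = 2.6001.

x_1* = 9.2959, x_2* = 2.6001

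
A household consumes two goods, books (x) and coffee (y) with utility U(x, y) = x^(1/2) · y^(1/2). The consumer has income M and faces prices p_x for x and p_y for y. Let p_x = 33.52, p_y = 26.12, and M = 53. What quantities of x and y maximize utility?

MU_x/MU_y = (0.5·y)/(0.5·x); tangency sets this equal to p_x/p_y.
Rearranging, p_y·y = p_x·x. Substituting into the budget gives p_x·x·(1 + 1) = M.
Demand: x*(p_x,p_y,M) = 0.5·M/p_x and y* = 0.5·M/p_y.
At p_x=33.52, p_y=26.12, M=53: x* = 0.5·53/33.52 = 0.7906, y* = 1.0145.

x* = 0.7906, y* = 1.0145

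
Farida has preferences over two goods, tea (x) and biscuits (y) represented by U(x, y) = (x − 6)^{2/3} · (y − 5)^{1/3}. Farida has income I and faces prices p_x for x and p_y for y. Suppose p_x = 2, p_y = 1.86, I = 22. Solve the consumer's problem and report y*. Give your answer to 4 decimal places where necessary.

MRS = 2·(y−5)/(x−6). Tangency with p_x/p_y gives y−5 = (1/2)·(p_x/p_y)·(x−6).
Substituting into the budget: x* = 6 + 2/3·(I − 6·p_x − 5·p_y)/p_x, and y* = 5 + 1/3·(…)/p_y.
Discretionary income = 22 − 6·2 − 5·1.86 = 0.7; y* = 5 + 1/3·0.7/1.86 = 5.1254.

y* = 5.1254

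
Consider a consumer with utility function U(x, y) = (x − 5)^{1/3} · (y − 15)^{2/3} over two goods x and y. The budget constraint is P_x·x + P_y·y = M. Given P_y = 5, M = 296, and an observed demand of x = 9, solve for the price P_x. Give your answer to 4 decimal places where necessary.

Let x' = x−5, y' = y−15. MRS = (1/2)·y'/x' = P_x/P_y.
After buying the subsistence bundle (5, 15), a share 1/3 of the remaining income goes to x: x* = 5 + 1/3·(M − 5P_x − 15P_y)/P_x.
Set x* = 9 in the demand function and solve for P_x: P_x = 13.

P_x = 13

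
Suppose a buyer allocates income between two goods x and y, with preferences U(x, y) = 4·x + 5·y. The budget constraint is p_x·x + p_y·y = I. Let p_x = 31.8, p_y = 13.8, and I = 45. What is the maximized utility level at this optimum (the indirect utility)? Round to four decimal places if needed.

V = 16.3043

Perfect substitutes: compare marginal utility per dollar. 4/p_x vs 5/p_y → 0.1258 vs 0.3623.
y gives more utility per dollar, so spend all income on y: y* = I/p_y, x* = 0.
Numerically: x* = 0, y* = 3.2609.
Utility at the optimum: U(0, 3.2609) = 16.3043.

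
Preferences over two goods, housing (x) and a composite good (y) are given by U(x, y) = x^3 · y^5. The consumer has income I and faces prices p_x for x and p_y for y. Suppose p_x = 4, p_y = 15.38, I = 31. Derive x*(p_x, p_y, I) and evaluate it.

Tangency: MRS = (3/5)·y/x = p_x/p_y.
Rearranging, p_y·y = (5/3)·p_x·x. Substituting into the budget gives p_x·x·(1 + (5/3)) = I.
Demand: x*(p_x,p_y,I) = 0.375·I/p_x and y* = 0.625·I/p_y.
At p_x=4, p_y=15.38, I=31: x* = 0.375·31/4 = 2.9062.

x* = 2.9062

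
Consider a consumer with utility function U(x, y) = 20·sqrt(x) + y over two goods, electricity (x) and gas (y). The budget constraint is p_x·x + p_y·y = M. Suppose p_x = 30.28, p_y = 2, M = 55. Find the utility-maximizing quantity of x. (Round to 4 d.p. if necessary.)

Solve: √x = 10·p_y/p_x, so x*(p_x,p_y) = (10·p_y/p_x)², and y* = (M − p_x·x*)/p_y.
Plugging in: x* = (10·2/30.28)² = 0.4363.

x* = 0.4363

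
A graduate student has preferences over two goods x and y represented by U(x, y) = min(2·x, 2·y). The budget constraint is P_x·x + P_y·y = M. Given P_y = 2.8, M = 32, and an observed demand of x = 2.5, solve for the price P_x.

Leontief preferences: the optimum is at the kink where x/2 = y/2, i.e. y = x.
Budget: P_x·x + P_y·x = M, so (2·P_x + 2·P_y)·x = 2·M.
Demand: x*(P_x,P_y,M) = 2·M/(2·P_x + 2·P_y), y* = 2·M/(2·P_x + 2·P_y).
Set x* = 2.5 in the demand function and solve for P_x: P_x = 10.

P_x = 10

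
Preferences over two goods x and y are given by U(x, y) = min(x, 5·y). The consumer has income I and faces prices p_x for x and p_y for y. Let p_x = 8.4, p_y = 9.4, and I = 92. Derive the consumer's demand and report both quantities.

x* = 8.9494, y* = 1.7899

With perfect complements, no substitution: consume in ratio x:y = 5:1.
Budget: p_x·x + p_y·(1/5)·x = I, so (5·p_x + p_y)·x = 5·I.
Demand: x*(p_x,p_y,I) = 5·I/(5·p_x + p_y), y* = I/(5·p_x + p_y).
Here 5·8.4 + 9.4 = 51.4, giving x* = 8.9494 and y* = 1.7899.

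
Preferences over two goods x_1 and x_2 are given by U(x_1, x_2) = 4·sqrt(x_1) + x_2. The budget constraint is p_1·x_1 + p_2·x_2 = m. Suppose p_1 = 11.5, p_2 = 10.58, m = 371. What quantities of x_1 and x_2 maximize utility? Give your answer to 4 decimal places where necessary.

x_1* = 3.3856, x_2* = 31.3862

Plugging in: x_1* = (2·10.58/11.5)² = 3.3856, x_2* = 31.3862.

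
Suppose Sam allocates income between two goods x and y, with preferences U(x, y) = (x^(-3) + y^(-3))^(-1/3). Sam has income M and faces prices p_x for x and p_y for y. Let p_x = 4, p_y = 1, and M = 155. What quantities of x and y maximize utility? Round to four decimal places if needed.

From the CES first-order condition, (y/x)^(4) = p_x/p_y.
Hence y/x = (p_x/p_y)^(1/(4)), i.e. raised to the 0.25 power.
With the ratio pinned down, the budget gives x* = M/(p_x + p_y·(y/x)) and y* = (y/x)·x*.
Numerically y/x = 1.414214, so x* = 155/(4 + 1·1.414214) = 28.6283 and y* = 1.414214·28.6283 = 40.4866.

x* = 28.6283, y* = 40.4866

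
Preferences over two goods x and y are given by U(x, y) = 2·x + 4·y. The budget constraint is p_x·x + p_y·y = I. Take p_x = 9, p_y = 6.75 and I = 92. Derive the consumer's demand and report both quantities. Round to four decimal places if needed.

x* = 0, y* = 13.6296

Linear utility — the consumer picks whichever good has higher MU/price: 2/9 = 0.2222 vs 4/6.75 = 0.5926.
y gives more utility per dollar, so spend all income on y: y* = I/p_y, x* = 0.
Numerically: x* = 0, y* = 13.6296.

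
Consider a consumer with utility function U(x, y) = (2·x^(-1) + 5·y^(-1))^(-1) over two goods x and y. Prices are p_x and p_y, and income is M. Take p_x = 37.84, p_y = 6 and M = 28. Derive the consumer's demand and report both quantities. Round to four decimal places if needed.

x* = 0.4541, y* = 1.803

Substitute y = (y/x)·x into the budget: x* = M/(p_x + p_y·(y/x)).
Numerically y/x = 3.970726, so x* = 28/(37.84 + 6·3.970726) = 0.4541 and y* = 3.970726·0.4541 = 1.803.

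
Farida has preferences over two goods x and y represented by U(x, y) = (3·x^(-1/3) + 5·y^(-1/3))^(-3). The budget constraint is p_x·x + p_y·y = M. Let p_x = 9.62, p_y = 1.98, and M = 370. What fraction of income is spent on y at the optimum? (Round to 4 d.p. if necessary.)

share on y = 0.497

MRS = MU_x/MU_y = (3/5)·(y/x)^(4/3). Set equal to p_x/p_y.
Hence y/x = ((5/3)·p_x/p_y)^(1/(4/3)), i.e. raised to the 0.75 power.
With the ratio pinned down, the budget gives x* = M/(p_x + p_y·(y/x)) and y* = (y/x)·x*.
Numerically y/x = 4.800307, so x* = 370/(9.62 + 1.98·4.800307) = 19.3468 and y* = 4.800307·19.3468 = 92.8706.
Expenditure on y: 1.98·92.8706 = 183.8838; share = 0.497.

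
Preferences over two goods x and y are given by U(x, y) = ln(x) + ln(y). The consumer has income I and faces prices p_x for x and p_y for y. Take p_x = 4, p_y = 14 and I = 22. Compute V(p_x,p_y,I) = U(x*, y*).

V = 0.7704

Demand: x*(p_x,p_y,I) = 0.5·I/p_x and y* = 0.5·I/p_y.
At p_x=4, p_y=14, I=22: x* = 0.5·22/4 = 2.75, y* = 0.7857.
Utility at the optimum: U(2.75, 0.7857) = 0.7704.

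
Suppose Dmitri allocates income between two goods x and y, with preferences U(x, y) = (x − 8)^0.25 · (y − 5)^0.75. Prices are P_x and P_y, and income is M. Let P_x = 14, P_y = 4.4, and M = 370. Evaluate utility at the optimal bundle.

V = 22.8861

After buying the subsistence bundle (8, 5), a share 0.25 of the remaining income goes to x: x* = 8 + 0.25·(M − 8P_x − 5P_y)/P_x.
Discretionary income = 370 − 8·14 − 5·4.4 = 236; x* = 8 + 0.25·236/14 = 12.2143; y* = 5 + 0.75·236/4.4 = 45.2273.
Utility at the optimum: U(12.2143, 45.2273) = 22.8861.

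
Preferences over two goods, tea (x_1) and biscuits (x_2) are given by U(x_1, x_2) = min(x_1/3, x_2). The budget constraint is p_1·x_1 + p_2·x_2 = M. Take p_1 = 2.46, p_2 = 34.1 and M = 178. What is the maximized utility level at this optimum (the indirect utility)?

Demand: x_1*(p_1,p_2,M) = 3·M/(3·p_1 + p_2), x_2* = M/(3·p_1 + p_2).
Here 3·2.46 + 34.1 = 41.48, giving x_1* = 12.8737 and x_2* = 4.2912.
Utility at the optimum: U(12.8737, 4.2912) = 4.2912.

V = 4.2912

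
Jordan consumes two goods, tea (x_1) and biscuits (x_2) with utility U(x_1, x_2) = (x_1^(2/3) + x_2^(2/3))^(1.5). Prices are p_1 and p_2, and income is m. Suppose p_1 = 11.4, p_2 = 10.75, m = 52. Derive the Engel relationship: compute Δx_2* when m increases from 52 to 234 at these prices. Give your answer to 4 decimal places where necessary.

Numerically x_2/x_1 = 1.192585, so x_1* = 52/(11.4 + 10.75·1.192585) = 2.147 and x_2* = 1.192585·2.147 = 2.5604.
At m' = 234: x_2* = 11.5219. Change: 11.5219 − 2.5604 = 8.9615.

Δx_2* = 8.9615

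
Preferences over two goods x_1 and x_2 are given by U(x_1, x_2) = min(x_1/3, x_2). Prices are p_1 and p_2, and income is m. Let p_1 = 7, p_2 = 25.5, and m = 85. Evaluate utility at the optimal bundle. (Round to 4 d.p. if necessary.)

Leontief preferences: the optimum is at the kink where x_1/3 = x_2/1, i.e. x_2 = (1/3)·x_1.
Budget: p_1·x_1 + p_2·(1/3)·x_1 = m, so (3·p_1 + p_2)·x_1 = 3·m.
Demand: x_1*(p_1,p_2,m) = 3·m/(3·p_1 + p_2), x_2* = m/(3·p_1 + p_2).
Here 3·7 + 25.5 = 46.5, giving x_1* = 5.4839 and x_2* = 1.828.
Utility at the optimum: U(5.4839, 1.828) = 1.828.

V = 1.828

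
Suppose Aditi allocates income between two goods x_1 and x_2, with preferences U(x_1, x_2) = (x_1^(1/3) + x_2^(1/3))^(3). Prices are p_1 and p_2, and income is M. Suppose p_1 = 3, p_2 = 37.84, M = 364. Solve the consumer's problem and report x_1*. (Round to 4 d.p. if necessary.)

MU_x_1 ∝ x_1^(-2/3), MU_x_2 ∝ x_2^(-2/3), so MRS = (x_2/x_1)^(2/3) = p_1/p_2.
Solve for the ratio: x_2/x_1 = [p_1/p_2]^(1.5).
Substitute x_2 = (x_2/x_1)·x_1 into the budget: x_1* = M/(p_1 + p_2·(x_2/x_1)).
Numerically x_2/x_1 = 0.022323, so x_1* = 364/(3 + 37.84·0.022323) = 94.6756.

x_1* = 94.6756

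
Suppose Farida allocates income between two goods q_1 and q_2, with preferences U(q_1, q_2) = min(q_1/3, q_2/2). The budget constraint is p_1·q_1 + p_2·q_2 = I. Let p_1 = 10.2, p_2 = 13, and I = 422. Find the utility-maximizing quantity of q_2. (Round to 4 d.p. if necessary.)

With perfect complements, no substitution: consume in ratio q_1:q_2 = 3:2.
Budget: p_1·q_1 + p_2·(2/3)·q_1 = I, so (3·p_1 + 2·p_2)·q_1 = 3·I.
Demand: q_1*(p_1,p_2,I) = 3·I/(3·p_1 + 2·p_2), q_2* = 2·I/(3·p_1 + 2·p_2).
Here 3·10.2 + 2·13 = 56.6, giving q_2* = 14.9117.

q_2* = 14.9117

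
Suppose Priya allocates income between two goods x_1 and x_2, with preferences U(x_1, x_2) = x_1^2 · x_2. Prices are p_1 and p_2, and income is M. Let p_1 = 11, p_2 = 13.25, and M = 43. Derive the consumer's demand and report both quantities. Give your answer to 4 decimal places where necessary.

Demand: x_1*(p_1,p_2,M) = 2/3·M/p_1 and x_2* = 1/3·M/p_2.
At p_1=11, p_2=13.25, M=43: x_1* = 2/3·43/11 = 2.6061, x_2* = 1.0818.

x_1* = 2.6061, x_2* = 1.0818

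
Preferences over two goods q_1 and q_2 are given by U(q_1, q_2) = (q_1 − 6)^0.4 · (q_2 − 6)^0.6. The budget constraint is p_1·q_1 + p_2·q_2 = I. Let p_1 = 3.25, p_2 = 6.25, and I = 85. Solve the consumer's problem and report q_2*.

This is Cobb-Douglas in (q_1−6, q_2−6): tangency gives 0.4·p_2·(q_2−6) = 0.6·p_1·(q_1−6).
Substituting into the budget: q_1* = 6 + 0.4·(I − 6·p_1 − 6·p_2)/p_1, and q_2* = 6 + 0.6·(…)/p_2.
Discretionary income = 85 − 6·3.25 − 6·6.25 = 28; q_2* = 6 + 0.6·28/6.25 = 8.688.

q_2* = 8.688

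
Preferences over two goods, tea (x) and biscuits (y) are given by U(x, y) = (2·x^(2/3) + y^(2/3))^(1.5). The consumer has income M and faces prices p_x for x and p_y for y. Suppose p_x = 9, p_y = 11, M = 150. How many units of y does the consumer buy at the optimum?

y* = 1.053

MU_x ∝ 2·x^(-1/3), MU_y ∝ y^(-1/3), so MRS = 2·(y/x)^(1/3) = p_x/p_y.
Solve for the ratio: y/x = [(1/2)·p_x/p_y]^(3).
With the ratio pinned down, the budget gives x* = M/(p_x + p_y·(y/x)) and y* = (y/x)·x*.
Numerically y/x = 0.068464, so x* = 150/(9 + 11·0.068464) = 15.3797 and y* = 0.068464·15.3797 = 1.053.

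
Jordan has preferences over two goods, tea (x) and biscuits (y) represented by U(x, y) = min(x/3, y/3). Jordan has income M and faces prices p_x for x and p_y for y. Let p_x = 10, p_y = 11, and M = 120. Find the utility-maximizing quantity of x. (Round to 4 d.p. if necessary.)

x* = 5.7143

Leontief preferences: the optimum is at the kink where x/3 = y/3, i.e. y = x.
Budget: p_x·x + p_y·x = M, so (3·p_x + 3·p_y)·x = 3·M.
Demand: x*(p_x,p_y,M) = 3·M/(3·p_x + 3·p_y), y* = 3·M/(3·p_x + 3·p_y).
Here 3·10 + 3·11 = 63, giving x* = 5.7143.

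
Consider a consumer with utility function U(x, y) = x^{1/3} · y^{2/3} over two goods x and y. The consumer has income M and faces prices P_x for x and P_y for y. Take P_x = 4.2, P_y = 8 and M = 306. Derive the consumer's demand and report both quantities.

The MRS is (1/2)·y/x. Set MRS = P_x/P_y.
So 1/3·P_y·y = 2/3·P_x·x; combined with the budget, a share 1/3 of income goes to x.
Demand: x*(P_x,P_y,M) = 1/3·M/P_x and y* = 2/3·M/P_y.
At P_x=4.2, P_y=8, M=306: x* = 1/3·306/4.2 = 24.2857, y* = 25.5.

x* = 24.2857, y* = 25.5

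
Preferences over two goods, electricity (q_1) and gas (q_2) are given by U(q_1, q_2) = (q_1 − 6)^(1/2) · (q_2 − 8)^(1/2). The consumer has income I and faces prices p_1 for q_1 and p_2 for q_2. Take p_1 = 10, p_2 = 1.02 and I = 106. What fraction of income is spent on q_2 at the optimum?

share on q_2 = 0.2555

This is Cobb-Douglas in (q_1−6, q_2−8): tangency gives 0.5·p_2·(q_2−8) = 0.5·p_1·(q_1−6).
Substituting into the budget: q_1* = 6 + 0.5·(I − 6·p_1 − 8·p_2)/p_1, and q_2* = 8 + 0.5·(…)/p_2.
Discretionary income = 106 − 6·10 − 8·1.02 = 37.84; q_1* = 6 + 0.5·37.84/10 = 7.892; q_2* = 8 + 0.5·37.84/1.02 = 26.549.
Expenditure on q_2: 1.02·26.549 = 27.08; share = 0.2555.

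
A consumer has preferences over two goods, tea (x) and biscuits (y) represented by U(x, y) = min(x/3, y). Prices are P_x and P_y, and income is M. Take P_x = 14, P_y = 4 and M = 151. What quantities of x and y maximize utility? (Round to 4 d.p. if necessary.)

Here 3·14 + 4 = 46, giving x* = 9.8478 and y* = 3.2826.

x* = 9.8478, y* = 3.2826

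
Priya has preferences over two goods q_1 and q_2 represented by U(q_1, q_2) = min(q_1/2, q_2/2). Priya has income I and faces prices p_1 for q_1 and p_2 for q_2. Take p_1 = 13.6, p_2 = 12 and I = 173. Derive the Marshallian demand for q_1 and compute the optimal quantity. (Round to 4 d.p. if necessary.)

Leontief preferences: the optimum is at the kink where q_1/2 = q_2/2, i.e. q_2 = q_1.
Budget: p_1·q_1 + p_2·q_1 = I, so (2·p_1 + 2·p_2)·q_1 = 2·I.
Demand: q_1*(p_1,p_2,I) = 2·I/(2·p_1 + 2·p_2), q_2* = 2·I/(2·p_1 + 2·p_2).
Here 2·13.6 + 2·12 = 51.2, giving q_1* = 6.7578.

q_1* = 6.7578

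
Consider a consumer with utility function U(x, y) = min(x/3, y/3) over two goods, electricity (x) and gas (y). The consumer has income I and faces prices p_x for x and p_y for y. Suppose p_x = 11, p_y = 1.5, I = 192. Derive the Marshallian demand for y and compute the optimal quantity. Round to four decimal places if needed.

With perfect complements, no substitution: consume in ratio x:y = 3:3.
Budget: p_x·x + p_y·x = I, so (3·p_x + 3·p_y)·x = 3·I.
Demand: x*(p_x,p_y,I) = 3·I/(3·p_x + 3·p_y), y* = 3·I/(3·p_x + 3·p_y).
Here 3·11 + 3·1.5 = 37.5, giving y* = 15.36.

y* = 15.36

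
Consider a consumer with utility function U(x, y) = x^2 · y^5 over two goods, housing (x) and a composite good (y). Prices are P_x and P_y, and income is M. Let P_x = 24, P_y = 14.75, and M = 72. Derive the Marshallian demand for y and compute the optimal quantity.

y* = 3.4867

Demand: x*(P_x,P_y,M) = 2/7·M/P_x and y* = 5/7·M/P_y.
At P_x=24, P_y=14.75, M=72: y* = 5/7·72/14.75 = 3.4867.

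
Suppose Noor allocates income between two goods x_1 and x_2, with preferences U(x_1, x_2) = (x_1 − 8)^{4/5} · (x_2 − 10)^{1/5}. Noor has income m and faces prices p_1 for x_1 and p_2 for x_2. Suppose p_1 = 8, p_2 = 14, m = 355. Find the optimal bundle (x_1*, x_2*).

x_1* = 23.1, x_2* = 12.1571

After buying the subsistence bundle (8, 10), a share 0.8 of the remaining income goes to x_1: x_1* = 8 + 0.8·(m − 8p_1 − 10p_2)/p_1.
Discretionary income = 355 − 8·8 − 10·14 = 151; x_1* = 8 + 0.8·151/8 = 23.1; x_2* = 10 + 0.2·151/14 = 12.1571.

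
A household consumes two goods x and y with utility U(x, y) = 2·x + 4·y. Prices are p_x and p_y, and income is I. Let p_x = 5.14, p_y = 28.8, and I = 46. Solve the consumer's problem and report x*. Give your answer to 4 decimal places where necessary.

Linear utility — the consumer picks whichever good has higher MU/price: 2/5.14 = 0.3891 vs 4/28.8 = 0.1389.
x gives more utility per dollar, so spend all income on x: x* = I/p_x, y* = 0.
Numerically: x* = 8.9494, y* = 0.

x* = 8.9494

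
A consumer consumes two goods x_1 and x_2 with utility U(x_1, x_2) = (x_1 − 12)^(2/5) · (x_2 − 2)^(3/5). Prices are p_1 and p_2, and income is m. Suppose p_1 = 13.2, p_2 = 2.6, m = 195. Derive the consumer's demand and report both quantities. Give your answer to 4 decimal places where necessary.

x_1* = 12.9515, x_2* = 9.2462

This is Cobb-Douglas in (x_1−12, x_2−2): tangency gives 0.4·p_2·(x_2−2) = 0.6·p_1·(x_1−12).
After buying the subsistence bundle (12, 2), a share 0.4 of the remaining income goes to x_1: x_1* = 12 + 0.4·(m − 12p_1 − 2p_2)/p_1.
Discretionary income = 195 − 12·13.2 − 2·2.6 = 31.4; x_1* = 12 + 0.4·31.4/13.2 = 12.9515; x_2* = 2 + 0.6·31.4/2.6 = 9.2462.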